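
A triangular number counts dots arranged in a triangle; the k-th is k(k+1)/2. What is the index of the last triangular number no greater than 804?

39

Solve n(n+1)/2 ≤ 804 for integer n.
n = 39 gives 780 ≤ 804, while n = 40 gives 820 > 804; so the answer is index 39.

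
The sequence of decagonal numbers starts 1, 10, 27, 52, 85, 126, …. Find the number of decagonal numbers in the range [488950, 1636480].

The n-th decagonal number is n(4n−3).
Smallest index with value ≥ 488950: n = 350 (giving 488950).
Largest index with value ≤ 1636480: n = 640 (giving 1636480).
Indices 350 through 640: 291 terms.

291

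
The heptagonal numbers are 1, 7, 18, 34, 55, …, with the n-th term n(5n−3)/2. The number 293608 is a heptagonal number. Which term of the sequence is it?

343

Set n(5n−3)/2 = 293608, giving 5n² − 3n − 587216 = 0.
The discriminant is 9 + 40·293608 = 11744329, and √11744329 = 3427.
So n = (3 + 3427) / 10 = 3430/10 = 343.
Check: 343·(5·343 − 3)/2 = 293608. ✓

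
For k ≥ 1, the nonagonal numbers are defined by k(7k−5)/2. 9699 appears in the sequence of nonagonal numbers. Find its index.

Set n(7n−5)/2 = 9699, giving 7n² − 5n − 19398 = 0.
The discriminant is 25 + 56·9699 = 543169, and √543169 = 737.
So n = (5 + 737) / 14 = 742/14 = 53.

53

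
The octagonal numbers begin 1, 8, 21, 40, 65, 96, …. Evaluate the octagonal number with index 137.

The 137th octagonal number is n(3n−2) with n = 137.
137·(3·137 − 2) = 137·409 = 56033.

56033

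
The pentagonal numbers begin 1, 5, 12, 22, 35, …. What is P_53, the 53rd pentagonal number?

4187

The 53rd pentagonal number is n(3n−1)/2 with n = 53.
53·(3·53 − 1)/2 = 53·158/2 = 53·79 = 4187.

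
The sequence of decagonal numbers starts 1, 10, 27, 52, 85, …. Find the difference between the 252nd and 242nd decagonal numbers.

252·(4·252 − 3) = 253260 and 242·(4·242 − 3) = 233530.
Difference: 253260 − 233530 = 19730.

19730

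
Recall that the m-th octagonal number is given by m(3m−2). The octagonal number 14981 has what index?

Set n(3n−2) = 14981, giving 3n² − 2n − 14981 = 0.
The discriminant is 4 + 12·14981 = 179776, and √179776 = 424.
So n = (2 + 424) / 6 = 426/6 = 71.

71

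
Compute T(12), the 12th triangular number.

78

The 12th triangular number is n(n+1)/2 with n = 12.
12·13/2 = 156/2 = 78.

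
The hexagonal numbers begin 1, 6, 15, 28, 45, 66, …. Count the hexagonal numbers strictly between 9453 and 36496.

66

The n-th hexagonal number is n(2n−1).
Smallest index with value > 9453: n = 70 (giving 9730).
Largest index with value < 36496: n = 135 (giving 36315).
Indices 70 through 135: 66 terms.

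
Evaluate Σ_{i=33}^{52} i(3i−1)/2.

54760

Σ i(3i−1)/2 = (3Σi² − Σi) / 2 over i = 33..52.
Σi = 1378 − 528 = 850 and Σi² = 48230 − 11440 = 36790.
(3·36790 − 1·850) / 2 = 109520/2 = 54760.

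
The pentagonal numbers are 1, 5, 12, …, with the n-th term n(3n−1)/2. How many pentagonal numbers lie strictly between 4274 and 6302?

The n-th pentagonal number is n(3n−1)/2.
Smallest index with value > 4274: n = 54 (giving 4347).
Largest index with value < 6302: n = 64 (giving 6112).
Indices 54 through 64: 11 terms.

11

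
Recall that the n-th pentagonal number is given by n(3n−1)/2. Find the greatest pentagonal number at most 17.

12

Solve n(3n−1)/2 ≤ 17 for integer n.
n = 3 gives 12 ≤ 17, while n = 4 gives 22 > 17; so the answer is 12.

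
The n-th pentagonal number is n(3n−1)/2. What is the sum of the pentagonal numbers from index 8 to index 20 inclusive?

4004

Σ i(3i−1)/2 = (3Σi² − Σi) / 2 over i = 8..20.
Σi = 210 − 28 = 182 and Σi² = 2870 − 140 = 2730.
(3·2730 − 1·182) / 2 = 8008/2 = 4004.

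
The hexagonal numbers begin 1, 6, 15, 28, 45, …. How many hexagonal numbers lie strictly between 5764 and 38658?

The n-th hexagonal number is n(2n−1).
Smallest index with value > 5764: n = 54 (giving 5778).
Largest index with value < 38658: n = 139 (giving 38503).
Indices 54 through 139: 86 terms.

86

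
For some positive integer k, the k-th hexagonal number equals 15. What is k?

3

Set n(2n−1) = 15, giving 2n² − n − 15 = 0.
The discriminant is 1 + 8·15 = 121, and √121 = 11.
So n = (1 + 11) / 4 = 12/4 = 3.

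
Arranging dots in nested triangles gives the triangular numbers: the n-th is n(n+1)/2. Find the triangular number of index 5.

The 5th triangular number is n(n+1)/2 with n = 5.
5·6/2 = 30/2 = 15.

15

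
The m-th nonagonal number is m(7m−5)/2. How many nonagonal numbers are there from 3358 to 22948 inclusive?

50

The n-th nonagonal number is n(7n−5)/2.
Smallest index with value ≥ 3358: n = 32 (giving 3504).
Largest index with value ≤ 22948: n = 81 (giving 22761).
Indices 32 through 81: 50 terms.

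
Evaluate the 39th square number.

39² = 1521.

1521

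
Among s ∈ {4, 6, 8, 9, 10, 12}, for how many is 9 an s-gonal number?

s = 4: P(4, 3) = 9. ✓
s = 6: P(6, 2) = 6 and P(6, 3) = 15; 9 is not s-gonal.
s = 8: P(8, 2) = 8 and P(8, 3) = 21; 9 is not s-gonal.
s = 9: P(9, 2) = 9. ✓
s = 10: P(10, 1) = 1 and P(10, 2) = 10; 9 is not s-gonal.
s = 12: P(12, 1) = 1 and P(12, 2) = 12; 9 is not s-gonal.
Hits: s ∈ {4, 9} → 2.

2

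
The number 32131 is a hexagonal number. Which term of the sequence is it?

Set n(2n−1) = 32131, giving 2n² − n − 32131 = 0.
The discriminant is 1 + 8·32131 = 257049, and √257049 = 507.
So n = (1 + 507) / 4 = 508/4 = 127.
Check: 127·(2·127 − 1) = 32131. ✓

127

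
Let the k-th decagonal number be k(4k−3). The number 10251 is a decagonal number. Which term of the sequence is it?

Set n(4n−3) = 10251, giving 4n² − 3n − 10251 = 0.
The discriminant is 9 + 16·10251 = 164025, and √164025 = 405.
So n = (3 + 405) / 8 = 408/8 = 51.
Check: 51·(4·51 − 3) = 10251. ✓

51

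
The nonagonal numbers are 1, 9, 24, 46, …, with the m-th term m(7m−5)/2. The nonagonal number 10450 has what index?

55

Set n(7n−5)/2 = 10450, giving 7n² − 5n − 20900 = 0.
So n = (5 + 765) / 14 = 770/14 = 55.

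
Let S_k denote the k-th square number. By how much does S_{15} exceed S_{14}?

29

n² − (n−1)² = 2n − 1, so 15² − 14² = 2·15 − 1 = 29.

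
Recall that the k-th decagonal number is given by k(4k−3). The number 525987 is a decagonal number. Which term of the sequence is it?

363

Set n(4n−3) = 525987, giving 4n² − 3n − 525987 = 0.
The discriminant is 9 + 16·525987 = 8415801, and √8415801 = 2901.
So n = (3 + 2901) / 8 = 2904/8 = 363.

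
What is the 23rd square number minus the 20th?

23² = 529 and 20² = 400.
Difference: 529 − 400 = 129.

129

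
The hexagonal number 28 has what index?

Set n(2n−1) = 28, giving 2n² − n − 28 = 0.
So n = (1 + 15) / 4 = 16/4 = 4.

4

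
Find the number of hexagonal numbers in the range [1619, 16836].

64

The n-th hexagonal number is n(2n−1).
Smallest index with value ≥ 1619: n = 29 (giving 1653).
Largest index with value ≤ 16836: n = 92 (giving 16836).
Indices 29 through 92: 64 terms.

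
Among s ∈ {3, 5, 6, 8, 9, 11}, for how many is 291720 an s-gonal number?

s = 3: P(3, 763) = 291466 and P(3, 764) = 292230; 291720 is not s-gonal.
s = 5: P(5, 441) = 291501 and P(5, 442) = 292825; 291720 is not s-gonal.
s = 6: P(6, 382) = 291466 and P(6, 383) = 292995; 291720 is not s-gonal.
s = 8: P(8, 312) = 291408 and P(8, 313) = 293281; 291720 is not s-gonal.
s = 9: P(9, 289) = 291601 and P(9, 290) = 293625; 291720 is not s-gonal.
s = 11: P(11, 255) = 291720. ✓
Hits: s ∈ {11} → 1.

1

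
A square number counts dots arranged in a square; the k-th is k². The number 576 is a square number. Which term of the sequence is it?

24

We need n² = 576, so n = √576 = 24.
Check: 24² = 576. ✓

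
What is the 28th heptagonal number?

The 28th heptagonal number is n(5n−3)/2 with n = 28.
28·(5·28 − 3)/2 = 28·137/2 = 1918.

1918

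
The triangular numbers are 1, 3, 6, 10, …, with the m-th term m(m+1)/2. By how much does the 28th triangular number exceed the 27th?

Consecutive triangular numbers differ by n: T_{28} − T_{27} = 28.

28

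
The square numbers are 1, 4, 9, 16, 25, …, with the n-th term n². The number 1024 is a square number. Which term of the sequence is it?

32

We need n² = 1024, so n = √1024 = 32.
Check: 32² = 1024. ✓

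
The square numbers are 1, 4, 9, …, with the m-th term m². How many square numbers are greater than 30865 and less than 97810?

The n-th square number is n².
Smallest index with value > 30865: n = 176 (giving 30976).
Largest index with value < 97810: n = 312 (giving 97344).
Indices 176 through 312: 137 terms.

137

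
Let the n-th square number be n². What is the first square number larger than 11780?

11881

Solve n² > 11780 for integer n.
The largest n with value ≤ 11780 is 108 (since 11664 ≤ 11780 < 11881), so the first above is n = 109, value 11881.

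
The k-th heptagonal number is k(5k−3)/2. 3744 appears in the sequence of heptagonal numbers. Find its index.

Set n(5n−3)/2 = 3744, giving 5n² − 3n − 7488 = 0.
The discriminant is 9 + 40·3744 = 149769, and √149769 = 387.
So n = (3 + 387) / 10 = 390/10 = 39.
Check: 39·(5·39 − 3)/2 = 3744. ✓

39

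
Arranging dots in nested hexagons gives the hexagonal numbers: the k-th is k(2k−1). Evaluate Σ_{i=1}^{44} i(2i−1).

Σ i(2i−1) = 2Σi² − Σi over i = 1..44.
Σi = 990 and Σi² = 29370.
2·29370 − 1·990 = 57750.

57750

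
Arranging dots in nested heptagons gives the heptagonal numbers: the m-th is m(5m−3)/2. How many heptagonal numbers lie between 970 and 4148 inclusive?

The n-th heptagonal number is n(5n−3)/2.
Smallest index with value ≥ 970: n = 20 (giving 970).
Largest index with value ≤ 4148: n = 41 (giving 4141).
Indices 20 through 41: 22 terms.

22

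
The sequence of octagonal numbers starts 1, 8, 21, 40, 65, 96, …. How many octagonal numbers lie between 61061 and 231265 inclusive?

135

The n-th octagonal number is n(3n−2).
Smallest index with value ≥ 61061: n = 143 (giving 61061).
Largest index with value ≤ 231265: n = 277 (giving 229633).
Indices 143 through 277: 135 terms.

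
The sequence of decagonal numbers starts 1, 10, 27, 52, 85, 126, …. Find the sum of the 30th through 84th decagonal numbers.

Σ i(4i−3) = 4Σi² − 3Σi over i = 30..84.
Σi = 3570 − 435 = 3135 and Σi² = 201110 − 8555 = 192555.
4·192555 − 3·3135 = 760815.

760815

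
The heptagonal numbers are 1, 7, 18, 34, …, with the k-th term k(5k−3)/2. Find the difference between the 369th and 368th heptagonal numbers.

1841

Consecutive heptagonal numbers differ by 5n − 4: here 5·369 − 4 = 1841.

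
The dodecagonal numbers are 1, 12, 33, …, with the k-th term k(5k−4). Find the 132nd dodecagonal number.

The 132nd dodecagonal number is n(5n−4) with n = 132.
132·(5·132 − 4) = 132·656 = 86592.

86592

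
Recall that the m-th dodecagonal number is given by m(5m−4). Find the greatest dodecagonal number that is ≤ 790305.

786457

Solve n(5n−4) ≤ 790305 for integer n.
n = 397 gives 786457 ≤ 790305, while n = 398 gives 790428 > 790305; so the answer is 786457.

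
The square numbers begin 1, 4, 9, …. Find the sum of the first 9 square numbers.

Σ_{i=1}^{9} i² = 9·10·19/6 = 285.

285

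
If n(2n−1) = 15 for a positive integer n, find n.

Set n(2n−1) = 15, giving 2n² − n − 15 = 0.
The discriminant is 1 + 8·15 = 121, and √121 = 11.
So n = (1 + 11) / 4 = 12/4 = 3.

3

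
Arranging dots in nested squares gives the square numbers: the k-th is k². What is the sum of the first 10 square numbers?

385

Σ_{i=1}^{10} i² = 10·11·21/6 = 385.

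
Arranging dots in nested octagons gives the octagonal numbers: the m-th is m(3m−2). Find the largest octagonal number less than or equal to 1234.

1160

Solve n(3n−2) ≤ 1234 for integer n.
n = 20 gives 1160 ≤ 1234, while n = 21 gives 1281 > 1234; so the answer is 1160.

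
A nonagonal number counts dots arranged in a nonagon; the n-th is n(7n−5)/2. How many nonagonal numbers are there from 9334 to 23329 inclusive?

31

The n-th nonagonal number is n(7n−5)/2.
Smallest index with value ≥ 9334: n = 52 (giving 9334).
Largest index with value ≤ 23329: n = 82 (giving 23329).
Indices 52 through 82: 31 terms.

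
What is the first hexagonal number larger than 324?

Solve n(2n−1) > 324 for integer n.
The largest n with value ≤ 324 is 12 (since 276 ≤ 324 < 325), so the first above is n = 13, value 325.

325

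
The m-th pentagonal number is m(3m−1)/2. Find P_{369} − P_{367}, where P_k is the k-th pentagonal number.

2207

369·(3·369 − 1)/2 = 204057 and 367·(3·367 − 1)/2 = 201850.
Difference: 204057 − 201850 = 2207.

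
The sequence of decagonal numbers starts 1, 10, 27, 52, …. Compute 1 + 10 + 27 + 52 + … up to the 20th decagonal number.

Σ i(4i−3) = 4Σi² − 3Σi over i = 1..20.
Σi = 210 and Σi² = 2870.
4·2870 − 3·210 = 10850.

10850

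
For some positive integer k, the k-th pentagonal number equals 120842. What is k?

284

Set n(3n−1)/2 = 120842, giving 3n² − n − 241684 = 0.
The discriminant is 1 + 24·120842 = 2900209, and √2900209 = 1703.
So n = (1 + 1703) / 6 = 1704/6 = 284.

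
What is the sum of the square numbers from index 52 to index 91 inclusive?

209820

Σ_{i=52}^{91} i² = 255346 − 45526 = 209820.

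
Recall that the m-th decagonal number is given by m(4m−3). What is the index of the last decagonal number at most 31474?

Solve n(4n−3) ≤ 31474 for integer n.
n = 89 gives 31417 ≤ 31474, while n = 90 gives 32130 > 31474; so the answer is index 89.

89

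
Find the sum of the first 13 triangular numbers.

455

Σ i(i+1)/2 = (Σi² + Σi) / 2 over i = 1..13.
Σi = 91 and Σi² = 819.
(1·819 + 1·91) / 2 = 910/2 = 455.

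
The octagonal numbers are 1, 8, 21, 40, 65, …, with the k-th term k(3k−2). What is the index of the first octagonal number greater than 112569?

Solve n(3n−2) > 112569 for integer n.
The largest n with value ≤ 112569 is 194 (since 112520 ≤ 112569 < 113685), so the first above is n = 195, value 113685.

195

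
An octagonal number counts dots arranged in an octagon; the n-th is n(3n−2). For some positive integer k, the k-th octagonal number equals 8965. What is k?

Set n(3n−2) = 8965, giving 3n² − 2n − 8965 = 0.
The discriminant is 4 + 12·8965 = 107584, and √107584 = 328.
So n = (2 + 328) / 6 = 330/6 = 55.
Check: 55·(3·55 − 2) = 8965. ✓

55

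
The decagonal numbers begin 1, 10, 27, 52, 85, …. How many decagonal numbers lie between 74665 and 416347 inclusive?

187

The n-th decagonal number is n(4n−3).
Smallest index with value ≥ 74665: n = 137 (giving 74665).
Largest index with value ≤ 416347: n = 323 (giving 416347).
Indices 137 through 323: 187 terms.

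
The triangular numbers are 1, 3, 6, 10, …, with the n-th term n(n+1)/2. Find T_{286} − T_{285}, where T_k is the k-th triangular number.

286

Consecutive triangular numbers differ by n: T_{286} − T_{285} = 286.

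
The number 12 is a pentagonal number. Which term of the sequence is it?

Set n(3n−1)/2 = 12, giving 3n² − n − 24 = 0.
The discriminant is 1 + 24·12 = 289, and √289 = 17.
So n = (1 + 17) / 6 = 18/6 = 3.

3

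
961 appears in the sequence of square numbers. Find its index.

31

We need n² = 961, so n = √961 = 31.
Check: 31² = 961. ✓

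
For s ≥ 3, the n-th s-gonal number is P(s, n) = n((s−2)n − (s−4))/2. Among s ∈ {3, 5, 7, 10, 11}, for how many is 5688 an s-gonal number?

s = 3: P(3, 106) = 5671 and P(3, 107) = 5778; 5688 is not s-gonal.
s = 5: P(5, 61) = 5551 and P(5, 62) = 5735; 5688 is not s-gonal.
s = 7: P(7, 48) = 5688. ✓
s = 10: P(10, 38) = 5662 and P(10, 39) = 5967; 5688 is not s-gonal.
s = 11: P(11, 35) = 5390 and P(11, 36) = 5706; 5688 is not s-gonal.
Hits: s ∈ {7} → 1.

1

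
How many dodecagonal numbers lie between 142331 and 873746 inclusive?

249

The n-th dodecagonal number is n(5n−4).
Smallest index with value ≥ 142331: n = 170 (giving 143820).
Largest index with value ≤ 873746: n = 418 (giving 871948).
Indices 170 through 418: 249 terms.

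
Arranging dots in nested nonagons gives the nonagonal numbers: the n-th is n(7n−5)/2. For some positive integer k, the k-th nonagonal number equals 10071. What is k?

54

Set n(7n−5)/2 = 10071, giving 7n² − 5n − 20142 = 0.
The discriminant is 25 + 56·10071 = 564001, and √564001 = 751.
So n = (5 + 751) / 14 = 756/14 = 54.
Check: 54·(7·54 − 5)/2 = 10071. ✓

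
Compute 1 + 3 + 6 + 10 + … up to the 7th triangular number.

Σ i(i+1)/2 = (Σi² + Σi) / 2 over i = 1..7.
Σi = 28 and Σi² = 140.
(1·140 + 1·28) / 2 = 168/2 = 84.

84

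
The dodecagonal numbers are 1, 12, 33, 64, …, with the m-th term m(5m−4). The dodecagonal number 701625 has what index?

Set n(5n−4) = 701625, giving 5n² − 4n − 701625 = 0.
The discriminant is 16 + 20·701625 = 14032516, and √14032516 = 3746.
So n = (4 + 3746) / 10 = 3750/10 = 375.
Check: 375·(5·375 − 4) = 701625. ✓

375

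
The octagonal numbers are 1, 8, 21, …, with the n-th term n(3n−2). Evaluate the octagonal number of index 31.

31·(3·31 − 2) = 31·91 = 2821.

2821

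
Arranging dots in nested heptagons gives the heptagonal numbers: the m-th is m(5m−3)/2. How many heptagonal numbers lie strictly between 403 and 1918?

The n-th heptagonal number is n(5n−3)/2.
Smallest index with value > 403: n = 14 (giving 469).
Largest index with value < 1918: n = 27 (giving 1782).
Indices 14 through 27: 14 terms.

14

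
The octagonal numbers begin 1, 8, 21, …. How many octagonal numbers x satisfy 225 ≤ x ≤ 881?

9

The n-th octagonal number is n(3n−2).
Smallest index with value ≥ 225: n = 9 (giving 225).
Largest index with value ≤ 881: n = 17 (giving 833).
Indices 9 through 17: 9 terms.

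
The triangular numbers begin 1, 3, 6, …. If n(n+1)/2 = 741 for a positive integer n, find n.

38

Set n(n+1)/2 = 741, giving n² + n − 1482 = 0.
The discriminant is 1 + 8·741 = 5929, and √5929 = 77.
So n = (-1 + 77) / 2 = 76/2 = 38.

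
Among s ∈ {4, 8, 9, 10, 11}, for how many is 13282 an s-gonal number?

1

s = 4: P(4, 115) = 13225 and P(4, 116) = 13456; 13282 is not s-gonal.
s = 8: P(8, 66) = 12936 and P(8, 67) = 13333; 13282 is not s-gonal.
s = 9: P(9, 61) = 12871 and P(9, 62) = 13299; 13282 is not s-gonal.
s = 10: P(10, 58) = 13282. ✓
s = 11: P(11, 54) = 12933 and P(11, 55) = 13420; 13282 is not s-gonal.
Hits: s ∈ {10} → 1.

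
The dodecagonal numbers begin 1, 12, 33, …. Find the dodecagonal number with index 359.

642969

The 359th dodecagonal number is n(5n−4) with n = 359.
359·(5·359 − 4) = 359·1791 = 642969.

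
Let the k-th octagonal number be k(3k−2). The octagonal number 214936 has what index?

268

Set n(3n−2) = 214936, giving 3n² − 2n − 214936 = 0.
The discriminant is 4 + 12·214936 = 2579236, and √2579236 = 1606.
So n = (2 + 1606) / 6 = 1608/6 = 268.
Check: 268·(3·268 − 2) = 214936. ✓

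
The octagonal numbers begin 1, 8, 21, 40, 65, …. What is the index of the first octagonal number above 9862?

Solve n(3n−2) > 9862 for integer n.
The largest n with value ≤ 9862 is 57 (since 9633 ≤ 9862 < 9976), so the first above is n = 58, value 9976.

58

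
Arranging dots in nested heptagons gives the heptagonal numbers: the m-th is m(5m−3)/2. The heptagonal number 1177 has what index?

Set n(5n−3)/2 = 1177, giving 5n² − 3n − 2354 = 0.
The discriminant is 9 + 40·1177 = 47089, and √47089 = 217.
So n = (3 + 217) / 10 = 220/10 = 22.

22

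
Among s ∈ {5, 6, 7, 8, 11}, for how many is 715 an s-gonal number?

2

s = 5: P(5, 22) = 715. ✓
s = 6: P(6, 19) = 703 and P(6, 20) = 780; 715 is not s-gonal.
s = 7: P(7, 17) = 697 and P(7, 18) = 783; 715 is not s-gonal.
s = 8: P(8, 15) = 645 and P(8, 16) = 736; 715 is not s-gonal.
s = 11: P(11, 13) = 715. ✓
Hits: s ∈ {5, 11} → 2.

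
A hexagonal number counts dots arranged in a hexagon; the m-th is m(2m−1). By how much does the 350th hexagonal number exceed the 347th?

350·(2·350 − 1) = 244650 and 347·(2·347 − 1) = 240471.
Difference: 244650 − 240471 = 4179.

4179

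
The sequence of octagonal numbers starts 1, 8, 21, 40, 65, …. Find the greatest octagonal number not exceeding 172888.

Solve n(3n−2) ≤ 172888 for integer n.
n = 240 gives 172320 ≤ 172888, while n = 241 gives 173761 > 172888; so the answer is 172320.

172320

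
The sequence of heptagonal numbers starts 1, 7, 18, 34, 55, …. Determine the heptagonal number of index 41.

The 41st heptagonal number is n(5n−3)/2 with n = 41.
41·(5·41 − 3)/2 = 41·202/2 = 41·101 = 4141.

4141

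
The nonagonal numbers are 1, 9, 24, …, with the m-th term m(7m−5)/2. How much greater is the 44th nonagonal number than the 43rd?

302

Consecutive nonagonal numbers differ by 7n − 6: here 7·44 − 6 = 302.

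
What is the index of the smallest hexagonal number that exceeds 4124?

46

Solve n(2n−1) > 4124 for integer n.
The largest n with value ≤ 4124 is 45 (since 4005 ≤ 4124 < 4186), so the first above is n = 46, value 4186.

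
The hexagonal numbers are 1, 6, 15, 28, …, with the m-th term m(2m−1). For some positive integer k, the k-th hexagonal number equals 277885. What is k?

373

Set n(2n−1) = 277885, giving 2n² − n − 277885 = 0.
So n = (1 + 1491) / 4 = 1492/4 = 373.
Check: 373·(2·373 − 1) = 277885. ✓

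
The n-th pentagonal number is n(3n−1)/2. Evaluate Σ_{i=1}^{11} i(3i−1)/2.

Σ i(3i−1)/2 = (3Σi² − Σi) / 2 over i = 1..11.
Σi = 66 and Σi² = 506.
(3·506 − 1·66) / 2 = 1452/2 = 726.

726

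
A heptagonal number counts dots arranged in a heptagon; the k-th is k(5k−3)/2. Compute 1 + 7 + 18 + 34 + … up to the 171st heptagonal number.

4181406

Σ i(5i−3)/2 = (5Σi² − 3Σi) / 2 over i = 1..171.
Σi = 14706 and Σi² = 1681386.
(5·1681386 − 3·14706) / 2 = 8362812/2 = 4181406.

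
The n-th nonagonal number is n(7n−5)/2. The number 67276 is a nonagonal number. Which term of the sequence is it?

Set n(7n−5)/2 = 67276, giving 7n² − 5n − 134552 = 0.
The discriminant is 25 + 56·67276 = 3767481, and √3767481 = 1941.
So n = (5 + 1941) / 14 = 1946/14 = 139.

139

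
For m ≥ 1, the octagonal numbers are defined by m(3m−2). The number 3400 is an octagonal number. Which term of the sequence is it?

Set n(3n−2) = 3400, giving 3n² − 2n − 3400 = 0.
So n = (2 + 202) / 6 = 204/6 = 34.

34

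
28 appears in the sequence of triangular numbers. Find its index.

Set n(n+1)/2 = 28, giving n² + n − 56 = 0.
The discriminant is 1 + 8·28 = 225, and √225 = 15.
So n = (-1 + 15) / 2 = 14/2 = 7.
Check: 7·8/2 = 28. ✓

7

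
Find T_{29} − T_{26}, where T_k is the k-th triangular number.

84

29·30/2 = 435 and 26·27/2 = 351.
Difference: 435 − 351 = 84.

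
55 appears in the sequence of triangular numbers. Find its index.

10

Set n(n+1)/2 = 55, giving n² + n − 110 = 0.
The discriminant is 1 + 8·55 = 441, and √441 = 21.
So n = (-1 + 21) / 2 = 20/2 = 10.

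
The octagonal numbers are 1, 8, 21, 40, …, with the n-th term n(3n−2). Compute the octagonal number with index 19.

1045

The 19th octagonal number is n(3n−2) with n = 19.
19·(3·19 − 2) = 19·55 = 1045.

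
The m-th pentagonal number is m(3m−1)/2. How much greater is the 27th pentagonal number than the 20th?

27·(3·27 − 1)/2 = 1080 and 20·(3·20 − 1)/2 = 590.
Difference: 1080 − 590 = 490.

490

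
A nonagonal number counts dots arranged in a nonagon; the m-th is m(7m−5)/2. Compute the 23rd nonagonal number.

1794

The 23rd nonagonal number is n(7n−5)/2 with n = 23.
23·(7·23 − 5)/2 = 23·156/2 = 23·78 = 1794.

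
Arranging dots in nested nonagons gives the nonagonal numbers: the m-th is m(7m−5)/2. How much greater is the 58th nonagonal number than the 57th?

400

Consecutive nonagonal numbers differ by 7n − 6: here 7·58 − 6 = 400.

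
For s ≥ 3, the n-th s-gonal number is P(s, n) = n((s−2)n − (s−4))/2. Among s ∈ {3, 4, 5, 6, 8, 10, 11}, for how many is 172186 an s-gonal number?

1

s = 3: P(3, 586) = 171991 and P(3, 587) = 172578; 172186 is not s-gonal.
s = 4: P(4, 414) = 171396 and P(4, 415) = 172225; 172186 is not s-gonal.
s = 5: P(5, 338) = 171197 and P(5, 339) = 172212; 172186 is not s-gonal.
s = 6: P(6, 293) = 171405 and P(6, 294) = 172578; 172186 is not s-gonal.
s = 8: P(8, 239) = 170885 and P(8, 240) = 172320; 172186 is not s-gonal.
s = 10: P(10, 207) = 170775 and P(10, 208) = 172432; 172186 is not s-gonal.
s = 11: P(11, 196) = 172186. ✓
Hits: s ∈ {11} → 1.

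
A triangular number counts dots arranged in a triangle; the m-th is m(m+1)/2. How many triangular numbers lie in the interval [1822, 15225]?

The n-th triangular number is n(n+1)/2.
Smallest index with value ≥ 1822: n = 60 (giving 1830).
Largest index with value ≤ 15225: n = 174 (giving 15225).
Indices 60 through 174: 115 terms.

115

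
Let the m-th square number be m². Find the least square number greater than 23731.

Solve n² > 23731 for integer n.
The largest n with value ≤ 23731 is 154 (since 23716 ≤ 23731 < 24025), so the first above is n = 155, value 24025.

24025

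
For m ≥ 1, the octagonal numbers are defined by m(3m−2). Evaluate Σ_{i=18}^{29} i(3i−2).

19746

Σ i(3i−2) = 3Σi² − 2Σi over i = 18..29.
Σi = 435 − 153 = 282 and Σi² = 8555 − 1785 = 6770.
3·6770 − 2·282 = 19746.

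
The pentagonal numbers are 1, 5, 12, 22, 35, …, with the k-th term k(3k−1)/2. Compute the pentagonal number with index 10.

The 10th pentagonal number is n(3n−1)/2 with n = 10.
10·(3·10 − 1)/2 = 10·29/2 = 145.

145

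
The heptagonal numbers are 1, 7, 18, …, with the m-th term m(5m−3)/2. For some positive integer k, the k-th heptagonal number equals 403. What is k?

13

Set n(5n−3)/2 = 403, giving 5n² − 3n − 806 = 0.
So n = (3 + 127) / 10 = 130/10 = 13.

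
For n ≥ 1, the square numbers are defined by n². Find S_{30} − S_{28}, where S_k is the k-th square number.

116

30² = 900 and 28² = 784.
Difference: 900 − 784 = 116.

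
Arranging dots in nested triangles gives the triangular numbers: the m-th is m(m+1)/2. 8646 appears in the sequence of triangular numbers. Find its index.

131

Set n(n+1)/2 = 8646, giving n² + n − 17292 = 0.
So n = (-1 + 263) / 2 = 262/2 = 131.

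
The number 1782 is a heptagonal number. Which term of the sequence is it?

Set n(5n−3)/2 = 1782, giving 5n² − 3n − 3564 = 0.
The discriminant is 9 + 40·1782 = 71289, and √71289 = 267.
So n = (3 + 267) / 10 = 270/10 = 27.
Check: 27·(5·27 − 3)/2 = 1782. ✓

27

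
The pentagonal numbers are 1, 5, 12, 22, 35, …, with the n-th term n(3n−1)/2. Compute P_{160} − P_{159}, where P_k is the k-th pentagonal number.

Consecutive pentagonal numbers differ by 3n − 2: here 3·160 − 2 = 478.

478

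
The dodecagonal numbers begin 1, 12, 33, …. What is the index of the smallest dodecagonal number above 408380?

287

Solve n(5n−4) > 408380 for integer n.
The largest n with value ≤ 408380 is 286 (since 407836 ≤ 408380 < 410697), so the first above is n = 287, value 410697.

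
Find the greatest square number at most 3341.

Solve n² ≤ 3341 for integer n.
n = 57 gives 3249 ≤ 3341, while n = 58 gives 3364 > 3341; so the answer is 3249.

3249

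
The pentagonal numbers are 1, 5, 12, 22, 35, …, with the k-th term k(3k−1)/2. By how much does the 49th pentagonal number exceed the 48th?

Consecutive pentagonal numbers differ by 3n − 2: here 3·49 − 2 = 145.

145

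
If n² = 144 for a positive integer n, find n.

We need n² = 144, so n = √144 = 12.

12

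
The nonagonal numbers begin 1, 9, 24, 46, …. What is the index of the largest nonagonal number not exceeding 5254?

Solve n(7n−5)/2 ≤ 5254 for integer n.
n = 39 gives 5226 ≤ 5254, while n = 40 gives 5500 > 5254; so the answer is index 39.

39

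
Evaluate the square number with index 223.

49729

223² = 49729.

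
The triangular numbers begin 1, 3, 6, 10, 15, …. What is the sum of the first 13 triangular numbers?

455

Σ i(i+1)/2 = (Σi² + Σi) / 2 over i = 1..13.
Σi = 91 and Σi² = 819.
(1·819 + 1·91) / 2 = 910/2 = 455.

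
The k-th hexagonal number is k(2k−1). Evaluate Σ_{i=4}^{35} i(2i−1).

29168

Σ i(2i−1) = 2Σi² − Σi over i = 4..35.
Σi = 630 − 6 = 624 and Σi² = 14910 − 14 = 14896.
2·14896 − 1·624 = 29168.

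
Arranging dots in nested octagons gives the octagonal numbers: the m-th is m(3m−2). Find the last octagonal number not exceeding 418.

408

Solve n(3n−2) ≤ 418 for integer n.
n = 12 gives 408 ≤ 418, while n = 13 gives 481 > 418; so the answer is 408.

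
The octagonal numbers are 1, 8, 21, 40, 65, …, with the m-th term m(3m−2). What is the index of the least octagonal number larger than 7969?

Solve n(3n−2) > 7969 for integer n.
The largest n with value ≤ 7969 is 51 (since 7701 ≤ 7969 < 8008), so the first above is n = 52, value 8008.

52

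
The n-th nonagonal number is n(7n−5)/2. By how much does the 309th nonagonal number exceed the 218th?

309·(7·309 − 5)/2 = 333411 and 218·(7·218 − 5)/2 = 165789.
Difference: 333411 − 165789 = 167622.

167622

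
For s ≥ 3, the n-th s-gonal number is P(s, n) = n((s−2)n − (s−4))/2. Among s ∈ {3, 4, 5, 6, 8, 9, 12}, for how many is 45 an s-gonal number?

2

s = 3: P(3, 9) = 45. ✓
s = 4: P(4, 6) = 36 and P(4, 7) = 49; 45 is not s-gonal.
s = 5: P(5, 5) = 35 and P(5, 6) = 51; 45 is not s-gonal.
s = 6: P(6, 5) = 45. ✓
s = 8: P(8, 4) = 40 and P(8, 5) = 65; 45 is not s-gonal.
s = 9: P(9, 3) = 24 and P(9, 4) = 46; 45 is not s-gonal.
s = 12: P(12, 3) = 33 and P(12, 4) = 64; 45 is not s-gonal.
Hits: s ∈ {3, 6} → 2.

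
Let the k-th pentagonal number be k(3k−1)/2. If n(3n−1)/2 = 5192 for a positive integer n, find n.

Set n(3n−1)/2 = 5192, giving 3n² − n − 10384 = 0.
The discriminant is 1 + 24·5192 = 124609, and √124609 = 353.
So n = (1 + 353) / 6 = 354/6 = 59.

59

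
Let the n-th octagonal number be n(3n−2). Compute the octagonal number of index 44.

The 44th octagonal number is n(3n−2) with n = 44.
44·(3·44 − 2) = 44·130 = 5720.

5720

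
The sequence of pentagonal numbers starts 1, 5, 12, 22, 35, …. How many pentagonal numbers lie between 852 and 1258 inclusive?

The n-th pentagonal number is n(3n−1)/2.
Smallest index with value ≥ 852: n = 24 (giving 852).
Largest index with value ≤ 1258: n = 29 (giving 1247).
Indices 24 through 29: 6 terms.

6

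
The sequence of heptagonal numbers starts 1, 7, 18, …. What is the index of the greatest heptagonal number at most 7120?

Solve n(5n−3)/2 ≤ 7120 for integer n.
n = 53 gives 6943 ≤ 7120, while n = 54 gives 7209 > 7120; so the answer is index 53.

53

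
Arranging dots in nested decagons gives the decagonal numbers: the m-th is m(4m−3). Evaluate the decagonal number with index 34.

4522

34·(4·34 − 3) = 34·133 = 4522.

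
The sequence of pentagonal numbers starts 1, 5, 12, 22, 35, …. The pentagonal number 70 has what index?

7

Set n(3n−1)/2 = 70, giving 3n² − n − 140 = 0.
The discriminant is 1 + 24·70 = 1681, and √1681 = 41.
So n = (1 + 41) / 6 = 42/6 = 7.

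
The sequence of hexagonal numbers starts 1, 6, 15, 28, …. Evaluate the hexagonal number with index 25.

The 25th hexagonal number is n(2n−1) with n = 25.
25·(2·25 − 1) = 25·49 = 1225.

1225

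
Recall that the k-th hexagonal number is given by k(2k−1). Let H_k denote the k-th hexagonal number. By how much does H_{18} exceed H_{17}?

69

Consecutive hexagonal numbers differ by 4n − 3: here 4·18 − 3 = 69.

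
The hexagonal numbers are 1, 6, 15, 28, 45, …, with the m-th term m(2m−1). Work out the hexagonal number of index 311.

The 311th hexagonal number is n(2n−1) with n = 311.
311·(2·311 − 1) = 311·621 = 193131.

193131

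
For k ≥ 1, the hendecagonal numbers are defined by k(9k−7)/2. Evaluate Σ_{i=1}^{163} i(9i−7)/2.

Σ i(9i−7)/2 = (9Σi² − 7Σi) / 2 over i = 1..163.
Σi = 13366 and Σi² = 1456894.
(9·1456894 − 7·13366) / 2 = 13018484/2 = 6509242.

6509242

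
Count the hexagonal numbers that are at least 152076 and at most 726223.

The n-th hexagonal number is n(2n−1).
Smallest index with value ≥ 152076: n = 276 (giving 152076).
Largest index with value ≤ 726223: n = 602 (giving 724206).
Indices 276 through 602: 327 terms.

327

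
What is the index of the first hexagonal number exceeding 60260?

174

Solve n(2n−1) > 60260 for integer n.
The largest n with value ≤ 60260 is 173 (since 59685 ≤ 60260 < 60378), so the first above is n = 174, value 60378.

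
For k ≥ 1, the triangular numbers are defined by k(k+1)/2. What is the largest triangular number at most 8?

Solve n(n+1)/2 ≤ 8 for integer n.
n = 3 gives 6 ≤ 8, while n = 4 gives 10 > 8; so the answer is 6.

6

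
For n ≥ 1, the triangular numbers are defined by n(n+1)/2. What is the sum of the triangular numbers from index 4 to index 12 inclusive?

Σ i(i+1)/2 = (Σi² + Σi) / 2 over i = 4..12.
Σi = 78 − 6 = 72 and Σi² = 650 − 14 = 636.
(1·636 + 1·72) / 2 = 708/2 = 354.

354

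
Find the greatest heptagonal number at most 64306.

Solve n(5n−3)/2 ≤ 64306 for integer n.
n = 160 gives 63760 ≤ 64306, while n = 161 gives 64561 > 64306; so the answer is 63760.

63760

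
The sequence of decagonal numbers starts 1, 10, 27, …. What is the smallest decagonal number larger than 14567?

Solve n(4n−3) > 14567 for integer n.
The largest n with value ≤ 14567 is 60 (since 14220 ≤ 14567 < 14701), so the first above is n = 61, value 14701.

14701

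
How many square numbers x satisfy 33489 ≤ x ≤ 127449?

The n-th square number is n².
Smallest index with value ≥ 33489: n = 183 (giving 33489).
Largest index with value ≤ 127449: n = 357 (giving 127449).
Indices 183 through 357: 175 terms.

175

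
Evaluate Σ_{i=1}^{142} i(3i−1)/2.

Σ i(3i−1)/2 = (3Σi² − Σi) / 2 over i = 1..142.
Σi = 10153 and Σi² = 964535.
(3·964535 − 1·10153) / 2 = 2883452/2 = 1441726.

1441726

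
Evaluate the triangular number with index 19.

The 19th triangular number is n(n+1)/2 with n = 19.
19·20/2 = 380/2 = 190.

190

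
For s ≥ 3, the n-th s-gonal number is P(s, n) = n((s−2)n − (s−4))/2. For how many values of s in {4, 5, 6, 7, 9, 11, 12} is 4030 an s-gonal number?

1

s = 4: P(4, 63) = 3969 and P(4, 64) = 4096; 4030 is not s-gonal.
s = 5: P(5, 52) = 4030. ✓
s = 6: P(6, 45) = 4005 and P(6, 46) = 4186; 4030 is not s-gonal.
s = 7: P(7, 40) = 3940 and P(7, 41) = 4141; 4030 is not s-gonal.
s = 9: P(9, 34) = 3961 and P(9, 35) = 4200; 4030 is not s-gonal.
s = 11: P(11, 30) = 3945 and P(11, 31) = 4216; 4030 is not s-gonal.
s = 12: P(12, 28) = 3808 and P(12, 29) = 4089; 4030 is not s-gonal.
Hits: s ∈ {5} → 1.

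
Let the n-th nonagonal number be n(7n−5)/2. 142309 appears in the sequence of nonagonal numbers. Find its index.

202

Set n(7n−5)/2 = 142309, giving 7n² − 5n − 284618 = 0.
The discriminant is 25 + 56·142309 = 7969329, and √7969329 = 2823.
So n = (5 + 2823) / 14 = 2828/14 = 202.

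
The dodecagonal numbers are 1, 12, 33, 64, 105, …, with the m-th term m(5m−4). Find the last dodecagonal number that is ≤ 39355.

39249

Solve n(5n−4) ≤ 39355 for integer n.
n = 89 gives 39249 ≤ 39355, while n = 90 gives 40140 > 39355; so the answer is 39249.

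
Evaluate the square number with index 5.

25

The 5th square number is n² with n = 5.
5² = 25.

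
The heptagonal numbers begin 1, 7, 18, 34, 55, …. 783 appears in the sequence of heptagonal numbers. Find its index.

Set n(5n−3)/2 = 783, giving 5n² − 3n − 1566 = 0.
The discriminant is 9 + 40·783 = 31329, and √31329 = 177.
So n = (3 + 177) / 10 = 180/10 = 18.
Check: 18·(5·18 − 3)/2 = 783. ✓

18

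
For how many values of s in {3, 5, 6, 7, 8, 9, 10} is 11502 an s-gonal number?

1

s = 3: P(3, 151) = 11476 and P(3, 152) = 11628; 11502 is not s-gonal.
s = 5: P(5, 87) = 11310 and P(5, 88) = 11572; 11502 is not s-gonal.
s = 6: P(6, 76) = 11476 and P(6, 77) = 11781; 11502 is not s-gonal.
s = 7: P(7, 68) = 11458 and P(7, 69) = 11799; 11502 is not s-gonal.
s = 8: P(8, 62) = 11408 and P(8, 63) = 11781; 11502 is not s-gonal.
s = 9: P(9, 57) = 11229 and P(9, 58) = 11629; 11502 is not s-gonal.
s = 10: P(10, 54) = 11502. ✓
Hits: s ∈ {10} → 1.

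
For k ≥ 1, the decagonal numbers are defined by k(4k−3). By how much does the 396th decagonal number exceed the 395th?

3161

Consecutive decagonal numbers differ by 8n − 7: here 8·396 − 7 = 3161.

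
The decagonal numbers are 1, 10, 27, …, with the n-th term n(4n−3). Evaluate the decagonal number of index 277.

306085

277·(4·277 − 3) = 277·1105 = 306085.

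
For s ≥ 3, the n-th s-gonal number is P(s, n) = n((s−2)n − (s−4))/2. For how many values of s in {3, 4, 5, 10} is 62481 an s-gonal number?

s = 3: P(3, 353) = 62481. ✓
s = 4: P(4, 249) = 62001 and P(4, 250) = 62500; 62481 is not s-gonal.
s = 5: P(5, 204) = 62322 and P(5, 205) = 62935; 62481 is not s-gonal.
s = 10: P(10, 125) = 62125 and P(10, 126) = 63126; 62481 is not s-gonal.
Hits: s ∈ {3} → 1.

1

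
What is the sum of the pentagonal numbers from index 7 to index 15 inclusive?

1674

Σ i(3i−1)/2 = (3Σi² − Σi) / 2 over i = 7..15.
Σi = 120 − 21 = 99 and Σi² = 1240 − 91 = 1149.
(3·1149 − 1·99) / 2 = 3348/2 = 1674.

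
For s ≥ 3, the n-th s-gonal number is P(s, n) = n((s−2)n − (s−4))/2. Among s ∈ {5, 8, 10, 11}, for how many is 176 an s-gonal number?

s = 5: P(5, 11) = 176. ✓
s = 8: P(8, 8) = 176. ✓
s = 10: P(10, 7) = 175 and P(10, 8) = 232; 176 is not s-gonal.
s = 11: P(11, 6) = 141 and P(11, 7) = 196; 176 is not s-gonal.
Hits: s ∈ {5, 8} → 2.

2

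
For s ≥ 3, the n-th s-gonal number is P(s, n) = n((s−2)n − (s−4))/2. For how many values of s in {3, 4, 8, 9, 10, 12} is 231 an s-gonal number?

s = 3: P(3, 21) = 231. ✓
s = 4: P(4, 15) = 225 and P(4, 16) = 256; 231 is not s-gonal.
s = 8: P(8, 9) = 225 and P(8, 10) = 280; 231 is not s-gonal.
s = 9: P(9, 8) = 204 and P(9, 9) = 261; 231 is not s-gonal.
s = 10: P(10, 7) = 175 and P(10, 8) = 232; 231 is not s-gonal.
s = 12: P(12, 7) = 217 and P(12, 8) = 288; 231 is not s-gonal.
Hits: s ∈ {3} → 1.

1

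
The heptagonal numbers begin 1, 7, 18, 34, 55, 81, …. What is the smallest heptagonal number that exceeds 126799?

Solve n(5n−3)/2 > 126799 for integer n.
The largest n with value ≤ 126799 is 225 (since 126225 ≤ 126799 < 127351), so the first above is n = 226, value 127351.

127351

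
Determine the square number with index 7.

The 7th square number is n² with n = 7.
7² = 49.

49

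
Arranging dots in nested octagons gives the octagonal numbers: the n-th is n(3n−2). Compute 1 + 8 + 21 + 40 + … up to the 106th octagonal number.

1196581

Σ i(3i−2) = 3Σi² − 2Σi over i = 1..106.
Σi = 5671 and Σi² = 402641.
3·402641 − 2·5671 = 1196581.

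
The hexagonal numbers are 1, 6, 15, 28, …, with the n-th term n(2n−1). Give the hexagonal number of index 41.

The 41st hexagonal number is n(2n−1) with n = 41.
41·(2·41 − 1) = 41·81 = 3321.

3321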